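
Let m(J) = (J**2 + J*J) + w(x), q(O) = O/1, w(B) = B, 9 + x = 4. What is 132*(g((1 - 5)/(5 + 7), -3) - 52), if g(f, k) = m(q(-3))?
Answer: -5148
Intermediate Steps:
x = -5 (x = -9 + 4 = -5)
q(O) = O (q(O) = O*1 = O)
m(J) = -5 + 2*J**2 (m(J) = (J**2 + J*J) - 5 = (J**2 + J**2) - 5 = 2*J**2 - 5 = -5 + 2*J**2)
g(f, k) = 13 (g(f, k) = -5 + 2*(-3)**2 = -5 + 2*9 = -5 + 18 = 13)
132*(g((1 - 5)/(5 + 7), -3) - 52) = 132*(13 - 52) = 132*(-39) = -5148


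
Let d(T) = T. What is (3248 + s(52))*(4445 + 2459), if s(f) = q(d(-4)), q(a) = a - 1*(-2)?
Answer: 22410384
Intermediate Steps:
q(a) = 2 + a (q(a) = a + 2 = 2 + a)
s(f) = -2 (s(f) = 2 - 4 = -2)
(3248 + s(52))*(4445 + 2459) = (3248 - 2)*(4445 + 2459) = 3246*6904 = 22410384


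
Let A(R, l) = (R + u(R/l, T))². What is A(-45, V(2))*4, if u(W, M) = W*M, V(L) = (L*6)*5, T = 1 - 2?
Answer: 31329/4 ≈ 7832.3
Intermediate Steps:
T = -1
V(L) = 30*L (V(L) = (6*L)*5 = 30*L)
u(W, M) = M*W
A(R, l) = (R - R/l)²
A(-45, V(2))*4 = (-45 - 1*(-45)/30*2)²*4 = (-45 - 1*(-45)/60)²*4 = (-45 - 1*(-45)*1/60)²*4 = (-45 + ¾)²*4 = (-177/4)²*4 = (31329/16)*4 = 31329/4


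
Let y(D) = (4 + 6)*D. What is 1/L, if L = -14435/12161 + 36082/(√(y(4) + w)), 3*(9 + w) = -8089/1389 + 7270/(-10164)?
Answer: 35712690241850345/1359116466406043504591917 + 176093416274226*√1318698514294/1359116466406043504591917 ≈ 0.00014881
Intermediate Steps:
w = -78915853/7058898 (w = -9 + (-8089/1389 + 7270/(-10164))/3 = -9 + (-8089*1/1389 + 7270*(-1/10164))/3 = -9 + (-8089/1389 - 3635/5082)/3 = -9 + (⅓)*(-15385771/2352966) = -9 - 15385771/7058898 = -78915853/7058898 ≈ -11.180)
y(D) = 10*D
L = -14435/12161 + 1190706*√1318698514294/203440067 (L = -14435/12161 + 36082/(√(10*4 - 78915853/7058898)) = -14435*1/12161 + 36082/(√(40 - 78915853/7058898)) = -14435/12161 + 36082/(√(203440067/7058898)) = -14435/12161 + 36082/((√1318698514294/213906)) = -14435/12161 + 36082*(33*√1318698514294/203440067) = -14435/12161 + 1190706*√1318698514294/203440067 ≈ 6719.9)
1/L = 1/(-14435/12161 + 1190706*√1318698514294/203440067)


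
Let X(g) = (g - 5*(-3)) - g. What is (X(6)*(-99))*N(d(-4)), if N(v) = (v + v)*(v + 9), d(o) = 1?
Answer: -29700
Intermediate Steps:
X(g) = 15 (X(g) = (g + 15) - g = (15 + g) - g = 15)
N(v) = 2*v*(9 + v) (N(v) = (2*v)*(9 + v) = 2*v*(9 + v))
(X(6)*(-99))*N(d(-4)) = (15*(-99))*(2*1*(9 + 1)) = -2970*10 = -1485*20 = -29700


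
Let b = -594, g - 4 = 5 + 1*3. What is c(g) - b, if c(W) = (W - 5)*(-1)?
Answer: 587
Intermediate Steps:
g = 12 (g = 4 + (5 + 1*3) = 4 + (5 + 3) = 4 + 8 = 12)
c(W) = 5 - W (c(W) = (-5 + W)*(-1) = 5 - W)
c(g) - b = (5 - 1*12) - 1*(-594) = (5 - 12) + 594 = -7 + 594 = 587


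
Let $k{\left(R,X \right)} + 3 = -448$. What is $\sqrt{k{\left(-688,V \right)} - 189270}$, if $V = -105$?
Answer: $i \sqrt{189721} \approx 435.57 i$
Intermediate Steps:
$k{\left(R,X \right)} = -451$ ($k{\left(R,X \right)} = -3 - 448 = -451$)
$\sqrt{k{\left(-688,V \right)} - 189270} = \sqrt{-451 - 189270} = \sqrt{-189721} = i \sqrt{189721}$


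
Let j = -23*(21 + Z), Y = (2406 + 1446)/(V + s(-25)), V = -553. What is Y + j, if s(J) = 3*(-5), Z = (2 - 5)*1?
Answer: -59751/142 ≈ -420.78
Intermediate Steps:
Z = -3 (Z = -3*1 = -3)
s(J) = -15
Y = -963/142 (Y = (2406 + 1446)/(-553 - 15) = 3852/(-568) = 3852*(-1/568) = -963/142 ≈ -6.7817)
j = -414 (j = -23*(21 - 3) = -23*18 = -414)
Y + j = -963/142 - 414 = -59751/142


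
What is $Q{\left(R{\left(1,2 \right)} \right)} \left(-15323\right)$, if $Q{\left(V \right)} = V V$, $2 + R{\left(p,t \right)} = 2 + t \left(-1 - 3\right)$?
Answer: $-980672$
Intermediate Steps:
$R{\left(p,t \right)} = - 4 t$ ($R{\left(p,t \right)} = -2 + \left(2 + t \left(-1 - 3\right)\right) = -2 + \left(2 + t \left(-4\right)\right) = -2 - \left(-2 + 4 t\right) = - 4 t$)
$Q{\left(V \right)} = V^{2}$
$Q{\left(R{\left(1,2 \right)} \right)} \left(-15323\right) = \left(\left(-4\right) 2\right)^{2} \left(-15323\right) = \left(-8\right)^{2} \left(-15323\right) = 64 \left(-15323\right) = -980672$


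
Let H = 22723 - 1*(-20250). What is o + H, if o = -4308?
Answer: 38665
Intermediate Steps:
H = 42973 (H = 22723 + 20250 = 42973)
o + H = -4308 + 42973 = 38665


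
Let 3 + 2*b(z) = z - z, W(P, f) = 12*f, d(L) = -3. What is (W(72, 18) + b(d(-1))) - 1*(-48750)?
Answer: 97929/2 ≈ 48965.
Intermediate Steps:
b(z) = -3/2 (b(z) = -3/2 + (z - z)/2 = -3/2 + (1/2)*0 = -3/2 + 0 = -3/2)
(W(72, 18) + b(d(-1))) - 1*(-48750) = (12*18 - 3/2) - 1*(-48750) = (216 - 3/2) + 48750 = 429/2 + 48750 = 97929/2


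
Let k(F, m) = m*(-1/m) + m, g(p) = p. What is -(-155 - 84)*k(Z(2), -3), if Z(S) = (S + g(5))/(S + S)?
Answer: -956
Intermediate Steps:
Z(S) = (5 + S)/(2*S) (Z(S) = (S + 5)/(S + S) = (5 + S)/((2*S)) = (5 + S)*(1/(2*S)) = (5 + S)/(2*S))
k(F, m) = -1 + m
-(-155 - 84)*k(Z(2), -3) = -(-155 - 84)*(-1 - 3) = -(-239)*(-4) = -1*956 = -956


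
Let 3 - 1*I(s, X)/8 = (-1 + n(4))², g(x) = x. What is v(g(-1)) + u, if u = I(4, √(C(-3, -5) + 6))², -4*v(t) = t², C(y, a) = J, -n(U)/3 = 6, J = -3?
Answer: 32809983/4 ≈ 8.2025e+6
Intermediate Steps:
n(U) = -18 (n(U) = -3*6 = -18)
C(y, a) = -3
v(t) = -t²/4
I(s, X) = -2864 (I(s, X) = 24 - 8*(-1 - 18)² = 24 - 8*(-19)² = 24 - 8*361 = 24 - 2888 = -2864)
u = 8202496 (u = (-2864)² = 8202496)
v(g(-1)) + u = -¼*(-1)² + 8202496 = -¼*1 + 8202496 = -¼ + 8202496 = 32809983/4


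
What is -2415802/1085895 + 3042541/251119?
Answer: 2697226276757/272688866505 ≈ 9.8912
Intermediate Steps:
-2415802/1085895 + 3042541/251119 = 2697226276757/272688866505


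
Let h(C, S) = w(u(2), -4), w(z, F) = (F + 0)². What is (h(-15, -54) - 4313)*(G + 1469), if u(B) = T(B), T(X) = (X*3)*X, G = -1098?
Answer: -1594187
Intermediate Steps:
T(X) = 3*X² (T(X) = (3*X)*X = 3*X²)
u(B) = 3*B²
w(z, F) = F²
h(C, S) = 16 (h(C, S) = (-4)² = 16)
(h(-15, -54) - 4313)*(G + 1469) = (16 - 4313)*(-1098 + 1469) = -4297*371 = -1594187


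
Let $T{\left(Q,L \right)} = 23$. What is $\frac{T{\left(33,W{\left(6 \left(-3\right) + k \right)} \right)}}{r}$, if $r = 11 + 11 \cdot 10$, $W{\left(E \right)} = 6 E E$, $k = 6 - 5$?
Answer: $\frac{23}{121} \approx 0.19008$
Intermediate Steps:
$k = 1$ ($k = 6 - 5 = 1$)
$W{\left(E \right)} = 6 E^{2}$
$r = 121$ ($r = 11 + 110 = 121$)
$\frac{T{\left(33,W{\left(6 \left(-3\right) + k \right)} \right)}}{r} = \frac{23}{121}$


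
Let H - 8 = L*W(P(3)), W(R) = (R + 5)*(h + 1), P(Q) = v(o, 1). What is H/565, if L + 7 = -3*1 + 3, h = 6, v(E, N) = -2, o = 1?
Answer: -139/565 ≈ -0.24602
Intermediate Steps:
P(Q) = -2
L = -7 (L = -7 + (-3*1 + 3) = -7 + (-3 + 3) = -7 + 0 = -7)
W(R) = 35 + 7*R (W(R) = (R + 5)*(6 + 1) = (5 + R)*7 = 35 + 7*R)
H = -139 (H = 8 - 7*(35 + 7*(-2)) = 8 - 7*(35 - 14) = 8 - 7*21 = 8 - 147 = -139)
H/565 = -139/565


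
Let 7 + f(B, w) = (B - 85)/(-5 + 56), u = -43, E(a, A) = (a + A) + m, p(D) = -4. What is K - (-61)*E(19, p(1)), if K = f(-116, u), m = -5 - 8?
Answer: 1888/17 ≈ 111.06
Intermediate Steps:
m = -13
E(a, A) = -13 + A + a (E(a, A) = (a + A) - 13 = (A + a) - 13 = -13 + A + a)
f(B, w) = -26/3 + B/51 (f(B, w) = -7 + (B - 85)/(-5 + 56) = -7 + (-85 + B)/51 = -7 + (-85 + B)*(1/51) = -7 + (-5/3 + B/51) = -26/3 + B/51)
K = -186/17 (K = -26/3 + (1/51)*(-116) = -26/3 - 116/51 = -186/17 ≈ -10.941)
K - (-61)*E(19, p(1)) = -186/17 - (-61)*(-13 - 4 + 19) = -186/17 - (-61)*2 = -186/17 - 1*(-122) = -186/17 + 122 = 1888/17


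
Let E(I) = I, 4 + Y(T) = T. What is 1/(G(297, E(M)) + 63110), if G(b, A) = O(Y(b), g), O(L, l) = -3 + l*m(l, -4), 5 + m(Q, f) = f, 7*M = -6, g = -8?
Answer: 1/63179 ≈ 1.5828e-5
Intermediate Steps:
M = -6/7 (M = (1/7)*(-6) = -6/7 ≈ -0.85714)
Y(T) = -4 + T
m(Q, f) = -5 + f
O(L, l) = -3 - 9*l (O(L, l) = -3 + l*(-5 - 4) = -3 + l*(-9) = -3 - 9*l)
G(b, A) = 69 (G(b, A) = -3 - 9*(-8) = -3 + 72 = 69)
1/(G(297, E(M)) + 63110) = 1/(69 + 63110) = 1/63179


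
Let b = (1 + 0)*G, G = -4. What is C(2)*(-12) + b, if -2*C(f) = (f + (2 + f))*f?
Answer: 68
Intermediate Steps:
b = -4 (b = (1 + 0)*(-4) = 1*(-4) = -4)
C(f) = -f*(2 + 2*f)/2 (C(f) = -(f + (2 + f))*f/2 = -(2 + 2*f)*f/2 = -f*(2 + 2*f)/2)
C(2)*(-12) + b = -1*2*(1 + 2)*(-12) - 4 = -1*2*3*(-12) - 4 = -6*(-12) - 4 = 72 - 4 = 68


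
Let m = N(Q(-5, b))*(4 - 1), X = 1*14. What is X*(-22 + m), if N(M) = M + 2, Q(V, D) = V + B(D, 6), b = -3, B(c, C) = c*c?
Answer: -56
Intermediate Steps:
B(c, C) = c**2
Q(V, D) = V + D**2
X = 14
N(M) = 2 + M
m = 18 (m = (2 + (-5 + (-3)**2))*(4 - 1) = (2 + (-5 + 9))*3 = (2 + 4)*3 = 6*3 = 18)
X*(-22 + m) = 14*(-22 + 18) = 14*(-4) = -56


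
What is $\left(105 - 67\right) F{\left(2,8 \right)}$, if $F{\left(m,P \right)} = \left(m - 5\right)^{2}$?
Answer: $342$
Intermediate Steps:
$F{\left(m,P \right)} = \left(-5 + m\right)^{2}$
$\left(105 - 67\right) F{\left(2,8 \right)} = \left(105 - 67\right) \left(-5 + 2\right)^{2} = 38 \left(-3\right)^{2} = 38 \cdot 9 = 342$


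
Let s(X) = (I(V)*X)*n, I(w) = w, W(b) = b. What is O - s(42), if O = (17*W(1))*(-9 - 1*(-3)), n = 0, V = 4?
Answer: -102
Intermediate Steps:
s(X) = 0 (s(X) = (4*X)*0 = 0)
O = -102 (O = (17*1)*(-9 - 1*(-3)) = 17*(-9 + 3) = 17*(-6) = -102)
O - s(42) = -102 - 1*0 = -102 + 0 = -102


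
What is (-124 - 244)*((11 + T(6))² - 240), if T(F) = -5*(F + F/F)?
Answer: -123648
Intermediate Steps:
T(F) = -5 - 5*F (T(F) = -5*(F + 1) = -5*(1 + F) = -5 - 5*F)
(-124 - 244)*((11 + T(6))² - 240) = (-124 - 244)*((11 + (-5 - 5*6))² - 240) = -368*((11 + (-5 - 30))² - 240) = -368*((11 - 35)² - 240) = -368*((-24)² - 240) = -368*(576 - 240) = -368*336 = -123648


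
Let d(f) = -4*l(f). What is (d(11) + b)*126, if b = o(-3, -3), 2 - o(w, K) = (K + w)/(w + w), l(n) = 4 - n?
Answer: 3654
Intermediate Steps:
o(w, K) = 2 - (K + w)/(2*w) (o(w, K) = 2 - (K + w)/(w + w) = 2 - (K + w)/(2*w))
b = 1 (b = (1/2)*(-1*(-3) + 3*(-3))/(-3) = (1/2)*(-1/3)*(3 - 9) = (1/2)*(-1/3)*(-6) = 1)
d(f) = -16 + 4*f (d(f) = -4*(4 - f) = -16 + 4*f)
(d(11) + b)*126 = ((-16 + 4*11) + 1)*126 = ((-16 + 44) + 1)*126 = (28 + 1)*126 = 29*126 = 3654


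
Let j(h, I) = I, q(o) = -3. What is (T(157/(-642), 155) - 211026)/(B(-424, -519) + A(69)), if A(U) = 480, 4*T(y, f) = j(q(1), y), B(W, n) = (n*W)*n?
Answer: 541914925/293287643712 ≈ 0.0018477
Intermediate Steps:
B(W, n) = W*n² (B(W, n) = (W*n)*n = W*n²)
T(y, f) = y/4
(T(157/(-642), 155) - 211026)/(B(-424, -519) + A(69)) = ((157/(-642))/4 - 211026)/(-424*(-519)² + 480) = ((157*(-1/642))/4 - 211026)/(-424*269361 + 480) = ((¼)*(-157/642) - 211026)/(-114209064 + 480) = (-157/2568 - 211026)/(-114208584) = -541914925/2568*(-1/114208584) = 541914925/293287643712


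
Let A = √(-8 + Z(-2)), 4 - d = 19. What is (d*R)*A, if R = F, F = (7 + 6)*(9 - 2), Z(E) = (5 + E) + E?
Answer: -1365*I*√7 ≈ -3611.4*I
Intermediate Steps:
d = -15 (d = 4 - 1*19 = 4 - 19 = -15)
Z(E) = 5 + 2*E
F = 91 (F = 13*7 = 91)
A = I*√7 (A = √(-8 + (5 + 2*(-2))) = √(-8 + (5 - 4)) = √(-8 + 1) = √(-7) = I*√7 ≈ 2.6458*I)
R = 91
(d*R)*A = (-15*91)*(I*√7) = -1365*I*√7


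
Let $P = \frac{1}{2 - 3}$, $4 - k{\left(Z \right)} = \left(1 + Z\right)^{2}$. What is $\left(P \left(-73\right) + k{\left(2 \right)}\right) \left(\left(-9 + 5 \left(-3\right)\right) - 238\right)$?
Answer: $-17816$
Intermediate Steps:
$k{\left(Z \right)} = 4 - \left(1 + Z\right)^{2}$
$P = -1$ ($P = \frac{1}{-1} = -1$)
$\left(P \left(-73\right) + k{\left(2 \right)}\right) \left(\left(-9 + 5 \left(-3\right)\right) - 238\right) = \left(\left(-1\right) \left(-73\right) + \left(4 - \left(1 + 2\right)^{2}\right)\right) \left(\left(-9 + 5 \left(-3\right)\right) - 238\right) = \left(73 + \left(4 - 3^{2}\right)\right) \left(\left(-9 - 15\right) - 238\right) = \left(73 + \left(4 - 9\right)\right) \left(-24 - 238\right) = \left(73 + \left(4 - 9\right)\right) \left(-262\right) = \left(73 - 5\right) \left(-262\right) = 68 \left(-262\right) = -17816$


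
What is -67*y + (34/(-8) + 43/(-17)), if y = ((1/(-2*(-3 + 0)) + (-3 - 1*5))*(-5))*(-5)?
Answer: 2675267/204 ≈ 13114.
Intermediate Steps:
y = -1175/6 (y = ((1/(-2*(-3)) + (-3 - 5))*(-5))*(-5) = ((1/6 - 8)*(-5))*(-5) = ((1*(⅙) - 8)*(-5))*(-5) = ((⅙ - 8)*(-5))*(-5) = -47/6*(-5)*(-5) = (235/6)*(-5) = -1175/6 ≈ -195.83)
-67*y + (34/(-8) + 43/(-17)) = -67*(-1175/6) + (34/(-8) + 43/(-17)) = 78725/6 + (34*(-⅛) + 43*(-1/17)) = 78725/6 + (-17/4 - 43/17) = 78725/6 - 461/68 = 2675267/204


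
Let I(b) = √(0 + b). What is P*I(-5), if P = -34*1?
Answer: -34*I*√5 ≈ -76.026*I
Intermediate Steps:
I(b) = √b
P = -34
P*I(-5) = -34*I*√5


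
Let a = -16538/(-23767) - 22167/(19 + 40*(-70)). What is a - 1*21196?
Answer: -51866613075/2448001 ≈ -21187.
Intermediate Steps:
a = 21216121/2448001 (a = -16538*(-1/23767) - 22167/(19 - 2800) = 16538/23767 - 22167/(-2781) = 16538/23767 - 22167*(-1/2781) = 16538/23767 + 821/103 = 21216121/2448001 ≈ 8.6667)
a - 1*21196 = 21216121/2448001 - 1*21196 = 21216121/2448001 - 21196 = -51866613075/2448001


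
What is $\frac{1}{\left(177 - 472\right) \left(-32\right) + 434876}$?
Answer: $\frac{1}{444316} \approx 2.2507 \cdot 10^{-6}$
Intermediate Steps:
$\frac{1}{\left(177 - 472\right) \left(-32\right) + 434876} = \frac{1}{\left(-295\right) \left(-32\right) + 434876} = \frac{1}{9440 + 434876} = \frac{1}{444316}$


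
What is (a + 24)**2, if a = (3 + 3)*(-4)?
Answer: 0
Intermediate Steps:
a = -24 (a = 6*(-4) = -24)
(a + 24)**2 = (-24 + 24)**2 = 0**2 = 0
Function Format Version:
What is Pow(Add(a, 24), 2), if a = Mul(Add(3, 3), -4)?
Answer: 0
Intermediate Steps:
a = -24 (a = Mul(6, -4) = -24)
Pow(Add(a, 24), 2) = Pow(Add(-24, 24), 2) = Pow(0, 2) = 0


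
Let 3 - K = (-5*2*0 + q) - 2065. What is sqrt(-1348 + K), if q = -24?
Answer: 2*sqrt(186) ≈ 27.276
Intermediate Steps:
K = 2092 (K = 3 - ((-5*2*0 - 24) - 2065) = 3 - ((-10*0 - 24) - 2065) = 3 - ((0 - 24) - 2065) = 3 - (-24 - 2065) = 3 - 1*(-2089) = 3 + 2089 = 2092)
sqrt(-1348 + K) = sqrt(-1348 + 2092) = sqrt(744) = 2*sqrt(186)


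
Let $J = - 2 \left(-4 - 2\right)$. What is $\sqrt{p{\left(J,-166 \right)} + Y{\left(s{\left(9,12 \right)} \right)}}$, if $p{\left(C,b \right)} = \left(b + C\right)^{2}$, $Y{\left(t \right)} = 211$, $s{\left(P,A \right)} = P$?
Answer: $\sqrt{23927} \approx 154.68$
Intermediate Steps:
$J = 12$ ($J = \left(-2\right) \left(-6\right) = 12$)
$p{\left(C,b \right)} = \left(C + b\right)^{2}$
$\sqrt{p{\left(J,-166 \right)} + Y{\left(s{\left(9,12 \right)} \right)}} = \sqrt{\left(12 - 166\right)^{2} + 211} = \sqrt{\left(-154\right)^{2} + 211} = \sqrt{23716 + 211} = \sqrt{23927}$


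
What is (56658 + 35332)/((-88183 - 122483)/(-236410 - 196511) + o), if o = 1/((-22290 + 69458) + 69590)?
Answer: 1549939206984940/8199124583 ≈ 1.8904e+5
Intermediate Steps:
o = 1/116758 (o = 1/(47168 + 69590) = 1/116758 ≈ 8.5647e-6)
(56658 + 35332)/((-88183 - 122483)/(-236410 - 196511) + o) = (56658 + 35332)/((-88183 - 122483)/(-236410 - 196511) + 1/116758) = 91990/(-210666/(-432921) + 1/116758) = 91990/(-210666*(-1/432921) + 1/116758) = 91990/(70222/144307 + 1/116758) = 91990/(8199124583/16848996706) = 91990*(16848996706/8199124583) = 1549939206984940/8199124583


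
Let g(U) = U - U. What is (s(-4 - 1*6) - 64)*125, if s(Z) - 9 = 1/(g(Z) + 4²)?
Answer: -109875/16 ≈ -6867.2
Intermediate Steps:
g(U) = 0
s(Z) = 145/16 (s(Z) = 9 + 1/(0 + 4²) = 9 + 1/(0 + 16) = 9 + 1/16 = 145/16)
(s(-4 - 1*6) - 64)*125 = (145/16 - 64)*125 = -879/16*125 = -109875/16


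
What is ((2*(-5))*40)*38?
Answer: -15200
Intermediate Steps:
((2*(-5))*40)*38 = -10*40*38 = -400*38 = -15200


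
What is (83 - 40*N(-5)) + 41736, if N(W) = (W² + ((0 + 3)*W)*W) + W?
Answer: 38019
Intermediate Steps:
N(W) = W + 4*W² (N(W) = (W² + (3*W)*W) + W = (W² + 3*W²) + W = 4*W² + W = W + 4*W²)
(83 - 40*N(-5)) + 41736 = (83 - (-200)*(1 + 4*(-5))) + 41736 = (83 - (-200)*(1 - 20)) + 41736 = (83 - (-200)*(-19)) + 41736 = (83 - 40*95) + 41736 = (83 - 3800) + 41736 = -3717 + 41736 = 38019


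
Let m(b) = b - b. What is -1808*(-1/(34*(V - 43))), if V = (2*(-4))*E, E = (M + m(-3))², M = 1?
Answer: -904/867 ≈ -1.0427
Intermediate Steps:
m(b) = 0
E = 1 (E = (1 + 0)² = 1² = 1)
V = -8 (V = (2*(-4))*1 = -8*1 = -8)
-1808*(-1/(34*(V - 43))) = -1808*(-1/(34*(-8 - 43))) = -1808/((-34*(-51))) = -1808/1734 = -1808*1/1734 = -904/867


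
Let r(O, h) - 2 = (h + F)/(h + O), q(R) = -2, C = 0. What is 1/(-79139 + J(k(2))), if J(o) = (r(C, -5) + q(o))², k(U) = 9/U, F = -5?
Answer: -1/79135 ≈ -1.2637e-5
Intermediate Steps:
r(O, h) = 2 + (-5 + h)/(O + h) (r(O, h) = 2 + (h - 5)/(h + O) = 2 + (-5 + h)/(O + h))
J(o) = 4 (J(o) = ((-5 + 2*0 + 3*(-5))/(0 - 5) - 2)² = ((-5 + 0 - 15)/(-5) - 2)² = (-⅕*(-20) - 2)² = (4 - 2)² = 2² = 4)
1/(-79139 + J(k(2))) = 1/(-79139 + 4) = 1/(-79135) = -1/79135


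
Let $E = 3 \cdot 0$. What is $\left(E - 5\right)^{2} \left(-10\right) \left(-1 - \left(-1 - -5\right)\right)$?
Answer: $1250$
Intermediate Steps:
$E = 0$
$\left(E - 5\right)^{2} \left(-10\right) \left(-1 - \left(-1 - -5\right)\right) = \left(0 - 5\right)^{2} \left(-10\right) \left(-1 - \left(-1 - -5\right)\right) = \left(-5\right)^{2} \left(-10\right) \left(-1 - \left(-1 + 5\right)\right) = 25 \left(-10\right) \left(-1 - 4\right) = - 250 \left(-1 - 4\right) = \left(-250\right) \left(-5\right) = 1250$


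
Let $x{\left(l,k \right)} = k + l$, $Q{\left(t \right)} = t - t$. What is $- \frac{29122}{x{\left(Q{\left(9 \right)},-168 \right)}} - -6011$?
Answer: $\frac{519485}{84} \approx 6184.3$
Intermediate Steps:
$Q{\left(t \right)} = 0$
$- \frac{29122}{x{\left(Q{\left(9 \right)},-168 \right)}} - -6011 = - \frac{29122}{-168 + 0} - -6011 = - \frac{29122}{-168} + 6011 = \left(-29122\right) \left(- \frac{1}{168}\right) + 6011 = \frac{14561}{84} + 6011 = \frac{519485}{84}$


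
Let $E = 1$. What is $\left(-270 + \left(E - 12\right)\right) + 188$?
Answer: $-93$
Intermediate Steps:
$\left(-270 + \left(E - 12\right)\right) + 188 = \left(-270 + \left(1 - 12\right)\right) + 188 = \left(-270 - 11\right) + 188 = -281 + 188 = -93$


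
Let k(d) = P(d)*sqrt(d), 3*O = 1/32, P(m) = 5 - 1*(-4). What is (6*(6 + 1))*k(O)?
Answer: 63*sqrt(6)/4 ≈ 38.579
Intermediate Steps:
P(m) = 9 (P(m) = 5 + 4 = 9)
O = 1/96 (O = (1/3)/32 = (1/3)*(1/32) = 1/96 ≈ 0.010417)
k(d) = 9*sqrt(d)
(6*(6 + 1))*k(O) = (6*(6 + 1))*(9*sqrt(1/96)) = (6*7)*(9*(sqrt(6)/24)) = 42*(3*sqrt(6)/8) = 63*sqrt(6)/4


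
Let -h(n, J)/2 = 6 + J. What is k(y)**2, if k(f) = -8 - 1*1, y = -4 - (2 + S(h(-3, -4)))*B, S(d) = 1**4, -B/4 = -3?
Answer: 81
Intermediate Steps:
B = 12 (B = -4*(-3) = 12)
h(n, J) = -12 - 2*J (h(n, J) = -2*(6 + J) = -12 - 2*J)
S(d) = 1
y = -40 (y = -4 - (2 + 1)*12 = -4 - 3*12 = -4 - 1*36 = -4 - 36 = -40)
k(f) = -9 (k(f) = -8 - 1 = -9)
k(y)**2 = (-9)**2 = 81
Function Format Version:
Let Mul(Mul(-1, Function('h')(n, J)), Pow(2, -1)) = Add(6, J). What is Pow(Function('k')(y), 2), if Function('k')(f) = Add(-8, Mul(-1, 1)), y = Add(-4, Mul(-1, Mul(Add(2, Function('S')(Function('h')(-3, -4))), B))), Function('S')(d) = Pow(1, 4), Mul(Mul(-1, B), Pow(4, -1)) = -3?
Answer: 81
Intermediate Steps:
B = 12 (B = Mul(-4, -3) = 12)
Function('h')(n, J) = Add(-12, Mul(-2, J)) (Function('h')(n, J) = Mul(-2, Add(6, J)) = Add(-12, Mul(-2, J)))
Function('S')(d) = 1
y = -40 (y = Add(-4, Mul(-1, Mul(Add(2, 1), 12))) = Add(-4, Mul(-1, Mul(3, 12))) = Add(-4, Mul(-1, 36)) = Add(-4, -36) = -40)
Function('k')(f) = -9 (Function('k')(f) = Add(-8, -1) = -9)
Pow(Function('k')(y), 2) = Pow(-9, 2) = 81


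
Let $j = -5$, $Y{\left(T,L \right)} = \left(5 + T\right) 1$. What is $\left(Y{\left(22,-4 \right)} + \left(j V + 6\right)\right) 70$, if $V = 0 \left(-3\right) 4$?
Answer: $2310$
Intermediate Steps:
$Y{\left(T,L \right)} = 5 + T$
$V = 0$ ($V = 0 \cdot 4 = 0$)
$\left(Y{\left(22,-4 \right)} + \left(j V + 6\right)\right) 70 = \left(\left(5 + 22\right) + \left(\left(-5\right) 0 + 6\right)\right) 70 = \left(27 + \left(0 + 6\right)\right) 70 = \left(27 + 6\right) 70 = 33 \cdot 70 = 2310$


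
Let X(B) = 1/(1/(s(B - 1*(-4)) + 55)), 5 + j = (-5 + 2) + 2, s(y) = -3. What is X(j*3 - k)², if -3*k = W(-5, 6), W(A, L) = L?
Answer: 2704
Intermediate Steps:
k = -2 (k = -⅓*6 = -2)
j = -6 (j = -5 + ((-5 + 2) + 2) = -5 + (-3 + 2) = -5 - 1 = -6)
X(B) = 52 (X(B) = 1/(1/(-3 + 55)) = 1/(1/52) = 52)
X(j*3 - k)² = 52² = 2704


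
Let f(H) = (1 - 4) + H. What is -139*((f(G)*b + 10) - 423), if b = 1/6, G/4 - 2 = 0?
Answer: 343747/6 ≈ 57291.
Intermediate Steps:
G = 8 (G = 8 + 4*0 = 8 + 0 = 8)
f(H) = -3 + H
b = 1/6 (b = 1*(1/6) = 1/6 ≈ 0.16667)
-139*((f(G)*b + 10) - 423) = -139*(((-3 + 8)*(1/6) + 10) - 423) = -139*((5*(1/6) + 10) - 423) = -139*((5/6 + 10) - 423) = -139*(65/6 - 423) = -139*(-2473/6) = 343747/6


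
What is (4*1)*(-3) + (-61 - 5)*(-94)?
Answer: 6192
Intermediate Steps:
(4*1)*(-3) + (-61 - 5)*(-94) = 4*(-3) - 66*(-94) = -12 + 6204 = 6192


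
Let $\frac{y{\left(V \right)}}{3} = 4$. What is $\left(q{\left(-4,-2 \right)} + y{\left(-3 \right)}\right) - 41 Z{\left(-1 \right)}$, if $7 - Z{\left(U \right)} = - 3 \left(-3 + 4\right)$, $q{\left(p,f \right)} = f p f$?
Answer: $-414$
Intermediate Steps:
$q{\left(p,f \right)} = p f^{2}$
$y{\left(V \right)} = 12$ ($y{\left(V \right)} = 3 \cdot 4 = 12$)
$Z{\left(U \right)} = 10$ ($Z{\left(U \right)} = 7 - - 3 \left(-3 + 4\right) = 7 - \left(-3\right) 1 = 7 - -3 = 7 + 3 = 10$)
$\left(q{\left(-4,-2 \right)} + y{\left(-3 \right)}\right) - 41 Z{\left(-1 \right)} = \left(- 4 \left(-2\right)^{2} + 12\right) - 410 = \left(\left(-4\right) 4 + 12\right) - 410 = \left(-16 + 12\right) - 410 = -4 - 410 = -414$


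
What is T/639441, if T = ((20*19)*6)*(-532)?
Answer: -404320/213147 ≈ -1.8969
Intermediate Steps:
T = -1212960 (T = (380*6)*(-532) = 2280*(-532) = -1212960)
T/639441 = -1212960/639441 = -1212960*1/639441 = -404320/213147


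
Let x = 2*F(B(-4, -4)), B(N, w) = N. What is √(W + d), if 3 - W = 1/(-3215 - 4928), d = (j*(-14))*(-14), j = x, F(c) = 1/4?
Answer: 2*√1674290373/8143 ≈ 10.050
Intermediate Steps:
F(c) = ¼
x = ½ (x = 2*(¼) = ½ ≈ 0.50000)
j = ½ ≈ 0.50000
d = 98 (d = ((½)*(-14))*(-14) = -7*(-14) = 98)
W = 24430/8143 (W = 3 - 1/(-3215 - 4928) = 3 - 1/(-8143) = 3 - 1*(-1/8143) = 3 + 1/8143 = 24430/8143 ≈ 3.0001)
√(W + d) = √(24430/8143 + 98) = √(822444/8143) = 2*√1674290373/8143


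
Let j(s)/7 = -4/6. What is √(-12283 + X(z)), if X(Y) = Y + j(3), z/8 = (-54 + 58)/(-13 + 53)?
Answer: I*√2764545/15 ≈ 110.85*I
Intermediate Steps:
j(s) = -14/3 (j(s) = 7*(-4/6) = 7*(-4*⅙) = 7*(-⅔) = -14/3)
z = ⅘ (z = 8*((-54 + 58)/(-13 + 53)) = 8*(4/40) = 8*(4*(1/40)) = 8*(⅒) = ⅘ ≈ 0.80000)
X(Y) = -14/3 + Y (X(Y) = Y - 14/3 = -14/3 + Y)
√(-12283 + X(z)) = √(-12283 + (-14/3 + ⅘)) = √(-12283 - 58/15) = √(-184303/15) = I*√2764545/15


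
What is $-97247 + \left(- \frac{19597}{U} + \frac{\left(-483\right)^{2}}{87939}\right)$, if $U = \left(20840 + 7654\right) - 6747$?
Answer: $- \frac{6887878893913}{70829979} \approx -97245.0$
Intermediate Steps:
$U = 21747$ ($U = 28494 - 6747 = 21747$)
$-97247 + \left(- \frac{19597}{U} + \frac{\left(-483\right)^{2}}{87939}\right) = -97247 - \left(\frac{19597}{21747} - \frac{\left(-483\right)^{2}}{87939}\right) = -97247 + \left(\left(-19597\right) \frac{1}{21747} + 233289 \cdot \frac{1}{87939}\right) = -97247 + \left(- \frac{19597}{21747} + \frac{25921}{9771}\right) = -97247 + \frac{124073900}{70829979} = - \frac{6887878893913}{70829979}$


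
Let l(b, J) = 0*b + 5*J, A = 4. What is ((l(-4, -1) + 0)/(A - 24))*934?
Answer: 467/2 ≈ 233.50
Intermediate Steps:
l(b, J) = 5*J (l(b, J) = 0 + 5*J = 5*J)
((l(-4, -1) + 0)/(A - 24))*934 = ((5*(-1) + 0)/(4 - 24))*934 = ((-5 + 0)/(-20))*934 = -5*(-1/20)*934 = (1/4)*934 = 467/2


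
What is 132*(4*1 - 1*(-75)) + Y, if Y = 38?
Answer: 10466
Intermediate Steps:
132*(4*1 - 1*(-75)) + Y = 132*(4*1 - 1*(-75)) + 38 = 132*(4 + 75) + 38 = 132*79 + 38 = 10428 + 38 = 10466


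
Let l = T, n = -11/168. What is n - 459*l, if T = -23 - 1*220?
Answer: 18738205/168 ≈ 1.1154e+5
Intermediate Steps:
n = -11/168 (n = -11*1/168 = -11/168 ≈ -0.065476)
T = -243 (T = -23 - 220 = -243)
l = -243
n - 459*l = -11/168 - 459*(-243) = -11/168 + 111537 = 18738205/168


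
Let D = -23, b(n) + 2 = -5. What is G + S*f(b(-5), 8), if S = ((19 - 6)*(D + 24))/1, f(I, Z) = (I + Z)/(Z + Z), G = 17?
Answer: 285/16 ≈ 17.813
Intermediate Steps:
b(n) = -7 (b(n) = -2 - 5 = -7)
f(I, Z) = (I + Z)/(2*Z) (f(I, Z) = (I + Z)/((2*Z)) = (I + Z)*(1/(2*Z)) = (I + Z)/(2*Z))
S = 13 (S = ((19 - 6)*(-23 + 24))/1 = (13*1)*1 = 13*1 = 13)
G + S*f(b(-5), 8) = 17 + 13*((½)*(-7 + 8)/8) = 17 + 13*((½)*(⅛)*1) = 17 + 13*(1/16) = 17 + 13/16 = 285/16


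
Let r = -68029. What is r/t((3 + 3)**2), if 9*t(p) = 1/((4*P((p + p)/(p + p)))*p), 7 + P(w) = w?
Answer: 528993504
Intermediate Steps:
P(w) = -7 + w
t(p) = -1/(216*p) (t(p) = 1/(9*(((4*(-7 + (p + p)/(p + p)))*p))) = 1/(9*(((4*(-7 + (2*p)/((2*p))))*p))) = 1/(9*(((4*(-7 + (2*p)*(1/(2*p))))*p))) = 1/(9*(((4*(-7 + 1))*p))) = 1/(9*(((4*(-6))*p))) = 1/(9*((-24*p))) = (-1/(24*p))/9 = -1/(216*p))
r/t((3 + 3)**2) = -68029*(-216*(3 + 3)**2) = -68029/((-1/(216*(6**2)))) = -68029/((-1/216/36)) = -68029/((-1/216*1/36)) = -68029/(-1/7776) = -68029*(-7776) = 528993504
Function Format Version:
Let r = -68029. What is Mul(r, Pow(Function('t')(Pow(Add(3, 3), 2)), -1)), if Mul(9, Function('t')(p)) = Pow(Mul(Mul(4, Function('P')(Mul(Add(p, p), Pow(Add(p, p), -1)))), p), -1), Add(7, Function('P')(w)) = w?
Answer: 528993504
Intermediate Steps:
Function('P')(w) = Add(-7, w)
Function('t')(p) = Mul(Rational(-1, 216), Pow(p, -1)) (Function('t')(p) = Mul(Rational(1, 9), Pow(Mul(Mul(4, Add(-7, Mul(Add(p, p), Pow(Add(p, p), -1)))), p), -1)) = Mul(Rational(1, 9), Pow(Mul(Mul(4, Add(-7, Mul(Mul(2, p), Pow(Mul(2, p), -1)))), p), -1)) = Mul(Rational(1, 9), Pow(Mul(Mul(4, Add(-7, Mul(Mul(2, p), Mul(Rational(1, 2), Pow(p, -1))))), p), -1)) = Mul(Rational(1, 9), Pow(Mul(Mul(4, Add(-7, 1)), p), -1)) = Mul(Rational(1, 9), Pow(Mul(Mul(4, -6), p), -1)) = Mul(Rational(1, 9), Pow(Mul(-24, p), -1)) = Mul(Rational(1, 9), Mul(Rational(-1, 24), Pow(p, -1))) = Mul(Rational(-1, 216), Pow(p, -1)))
Mul(r, Pow(Function('t')(Pow(Add(3, 3), 2)), -1)) = Mul(-68029, Pow(Mul(Rational(-1, 216), Pow(Pow(Add(3, 3), 2), -1)), -1)) = Mul(-68029, Pow(Mul(Rational(-1, 216), Pow(Pow(6, 2), -1)), -1)) = Mul(-68029, Pow(Mul(Rational(-1, 216), Pow(36, -1)), -1)) = Mul(-68029, Pow(Mul(Rational(-1, 216), Rational(1, 36)), -1)) = Mul(-68029, Pow(Rational(-1, 7776), -1)) = Mul(-68029, -7776) = 528993504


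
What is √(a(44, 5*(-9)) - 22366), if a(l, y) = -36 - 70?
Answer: 106*I*√2 ≈ 149.91*I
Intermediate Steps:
a(l, y) = -106
√(a(44, 5*(-9)) - 22366) = √(-106 - 22366) = √(-22472) = 106*I*√2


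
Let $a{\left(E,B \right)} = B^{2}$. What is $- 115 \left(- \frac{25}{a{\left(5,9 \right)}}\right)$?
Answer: $\frac{2875}{81} \approx 35.494$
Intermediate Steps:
$- 115 \left(- \frac{25}{a{\left(5,9 \right)}}\right) = - 115 \left(- \frac{25}{9^{2}}\right) = - 115 \left(- \frac{25}{81}\right) = - 115 \left(\left(-25\right) \frac{1}{81}\right) = \left(-115\right) \left(- \frac{25}{81}\right) = \frac{2875}{81}$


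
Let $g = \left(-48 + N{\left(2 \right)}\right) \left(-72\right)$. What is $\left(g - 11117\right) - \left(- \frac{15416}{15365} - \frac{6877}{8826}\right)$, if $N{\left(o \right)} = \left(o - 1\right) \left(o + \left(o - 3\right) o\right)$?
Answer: $- \frac{1038677898169}{135611490} \approx -7659.2$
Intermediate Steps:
$N{\left(o \right)} = \left(-1 + o\right) \left(o + o \left(-3 + o\right)\right)$ ($N{\left(o \right)} = \left(-1 + o\right) \left(o + \left(-3 + o\right) o\right) = \left(-1 + o\right) \left(o + o \left(-3 + o\right)\right)$)
$g = 3456$ ($g = \left(-48 + 2 \left(2 + 2^{2} - 6\right)\right) \left(-72\right) = \left(-48 + 2 \left(2 + 4 - 6\right)\right) \left(-72\right) = \left(-48 + 2 \cdot 0\right) \left(-72\right) = \left(-48 + 0\right) \left(-72\right) = \left(-48\right) \left(-72\right) = 3456$)
$\left(g - 11117\right) - \left(- \frac{15416}{15365} - \frac{6877}{8826}\right) = \left(3456 - 11117\right) - \left(- \frac{15416}{15365} - \frac{6877}{8826}\right) = -7661 - - \frac{241726721}{135611490} = -7661 + \left(\frac{15416}{15365} + \frac{6877}{8826}\right) = -7661 + \frac{241726721}{135611490} = - \frac{1038677898169}{135611490}$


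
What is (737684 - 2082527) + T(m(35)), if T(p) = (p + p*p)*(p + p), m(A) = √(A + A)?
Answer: -1344703 + 140*√70 ≈ -1.3435e+6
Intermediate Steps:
m(A) = √2*√A (m(A) = √(2*A) = √2*√A)
T(p) = 2*p*(p + p²) (T(p) = (p + p²)*(2*p) = 2*p*(p + p²))
(737684 - 2082527) + T(m(35)) = (737684 - 2082527) + 2*(√2*√35)²*(1 + √2*√35) = -1344843 + 2*(√70)²*(1 + √70) = -1344843 + 2*70*(1 + √70) = -1344843 + (140 + 140*√70) = -1344703 + 140*√70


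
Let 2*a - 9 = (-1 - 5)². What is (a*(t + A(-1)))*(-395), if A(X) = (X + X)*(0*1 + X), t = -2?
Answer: 0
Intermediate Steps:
a = 45/2 (a = 9/2 + (-1 - 5)²/2 = 9/2 + (½)*(-6)² = 9/2 + (½)*36 = 9/2 + 18 = 45/2 ≈ 22.500)
A(X) = 2*X² (A(X) = (2*X)*(0 + X) = (2*X)*X = 2*X²)
(a*(t + A(-1)))*(-395) = (45*(-2 + 2*(-1)²)/2)*(-395) = (45*(-2 + 2*1)/2)*(-395) = (45*(-2 + 2)/2)*(-395) = ((45/2)*0)*(-395) = 0*(-395) = 0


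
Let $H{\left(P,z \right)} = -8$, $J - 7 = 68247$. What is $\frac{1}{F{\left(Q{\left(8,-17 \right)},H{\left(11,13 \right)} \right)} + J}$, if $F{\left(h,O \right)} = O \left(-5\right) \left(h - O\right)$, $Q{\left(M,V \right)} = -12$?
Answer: $\frac{1}{68094} \approx 1.4686 \cdot 10^{-5}$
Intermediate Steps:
$J = 68254$ ($J = 7 + 68247 = 68254$)
$F{\left(h,O \right)} = - 5 O \left(h - O\right)$
$\frac{1}{F{\left(Q{\left(8,-17 \right)},H{\left(11,13 \right)} \right)} + J} = \frac{1}{5 \left(-8\right) \left(-8 - -12\right) + 68254} = \frac{1}{5 \left(-8\right) \left(-8 + 12\right) + 68254} = \frac{1}{5 \left(-8\right) 4 + 68254} = \frac{1}{-160 + 68254} = \frac{1}{68094}$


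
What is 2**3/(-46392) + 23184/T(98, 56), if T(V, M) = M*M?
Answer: 1200365/162372 ≈ 7.3927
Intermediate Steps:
T(V, M) = M**2
2**3/(-46392) + 23184/T(98, 56) = 2**3/(-46392) + 23184/(56**2) = 8*(-1/46392) + 23184/3136 = -1/5799 + 23184*(1/3136) = -1/5799 + 207/28 = 1200365/162372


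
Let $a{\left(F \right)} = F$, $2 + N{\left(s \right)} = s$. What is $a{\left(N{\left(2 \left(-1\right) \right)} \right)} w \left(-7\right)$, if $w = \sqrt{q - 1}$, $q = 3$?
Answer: $28 \sqrt{2} \approx 39.598$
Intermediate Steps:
$w = \sqrt{2}$ ($w = \sqrt{3 - 1} = \sqrt{2} \approx 1.4142$)
$N{\left(s \right)} = -2 + s$
$a{\left(N{\left(2 \left(-1\right) \right)} \right)} w \left(-7\right) = \left(-2 + 2 \left(-1\right)\right) \sqrt{2} \left(-7\right) = \left(-2 - 2\right) \sqrt{2} \left(-7\right) = - 4 \sqrt{2} \left(-7\right) = 28 \sqrt{2}$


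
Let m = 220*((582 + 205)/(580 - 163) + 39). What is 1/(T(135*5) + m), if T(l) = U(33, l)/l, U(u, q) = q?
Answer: 417/3751417 ≈ 0.00011116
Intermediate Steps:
T(l) = 1 (T(l) = l/l = 1)
m = 3751000/417 (m = 220*(787/417 + 39) = 220*(17050/417) = 3751000/417 ≈ 8995.2)
1/(T(135*5) + m) = 1/(1 + 3751000/417) = 1/(3751417/417) = 417/3751417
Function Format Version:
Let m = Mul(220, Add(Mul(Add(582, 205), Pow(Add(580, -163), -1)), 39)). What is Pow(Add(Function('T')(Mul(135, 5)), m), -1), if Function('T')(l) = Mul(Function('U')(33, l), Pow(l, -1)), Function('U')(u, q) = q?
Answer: Rational(417, 3751417) ≈ 0.00011116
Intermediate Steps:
Function('T')(l) = 1 (Function('T')(l) = Mul(l, Pow(l, -1)) = 1)
m = Rational(3751000, 417) (m = Mul(220, Add(Mul(787, Pow(417, -1)), 39)) = Mul(220, Add(Mul(787, Rational(1, 417)), 39)) = Mul(220, Add(Rational(787, 417), 39)) = Mul(220, Rational(17050, 417)) = Rational(3751000, 417) ≈ 8995.2)
Pow(Add(Function('T')(Mul(135, 5)), m), -1) = Pow(Add(1, Rational(3751000, 417)), -1) = Pow(Rational(3751417, 417), -1) = Rational(417, 3751417)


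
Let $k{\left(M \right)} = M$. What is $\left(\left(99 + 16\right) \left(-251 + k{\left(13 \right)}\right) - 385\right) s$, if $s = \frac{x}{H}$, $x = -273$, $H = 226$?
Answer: $\frac{7577115}{226} \approx 33527.0$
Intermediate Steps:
$s = - \frac{273}{226} \approx -1.208$
$\left(\left(99 + 16\right) \left(-251 + k{\left(13 \right)}\right) - 385\right) s = \left(\left(99 + 16\right) \left(-251 + 13\right) - 385\right) \left(- \frac{273}{226}\right) = \left(115 \left(-238\right) - 385\right) \left(- \frac{273}{226}\right) = \left(-27370 - 385\right) \left(- \frac{273}{226}\right) = \left(-27755\right) \left(- \frac{273}{226}\right) = \frac{7577115}{226}$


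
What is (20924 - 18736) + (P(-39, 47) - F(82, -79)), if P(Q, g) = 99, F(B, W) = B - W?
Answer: 2126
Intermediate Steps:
(20924 - 18736) + (P(-39, 47) - F(82, -79)) = (20924 - 18736) + (99 - (82 - 1*(-79))) = 2188 + (99 - (82 + 79)) = 2188 + (99 - 1*161) = 2188 + (99 - 161) = 2188 - 62 = 2126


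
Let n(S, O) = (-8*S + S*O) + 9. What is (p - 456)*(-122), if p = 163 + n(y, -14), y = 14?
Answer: 72224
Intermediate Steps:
n(S, O) = 9 - 8*S + O*S (n(S, O) = (-8*S + O*S) + 9 = 9 - 8*S + O*S)
p = -136 (p = 163 + (9 - 8*14 - 14*14) = 163 + (9 - 112 - 196) = 163 - 299 = -136)
(p - 456)*(-122) = (-136 - 456)*(-122) = -592*(-122) = 72224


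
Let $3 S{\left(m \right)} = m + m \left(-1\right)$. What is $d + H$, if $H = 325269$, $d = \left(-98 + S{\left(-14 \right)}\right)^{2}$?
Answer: $334873$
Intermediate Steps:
$S{\left(m \right)} = 0$ ($S{\left(m \right)} = \frac{m + m \left(-1\right)}{3} = \frac{m - m}{3} = \frac{1}{3} \cdot 0 = 0$)
$d = 9604$ ($d = \left(-98 + 0\right)^{2} = \left(-98\right)^{2} = 9604$)
$d + H = 9604 + 325269 = 334873$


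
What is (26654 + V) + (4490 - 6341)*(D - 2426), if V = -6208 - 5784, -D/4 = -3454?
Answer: -21068228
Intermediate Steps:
D = 13816 (D = -4*(-3454) = 13816)
V = -11992
(26654 + V) + (4490 - 6341)*(D - 2426) = (26654 - 11992) + (4490 - 6341)*(13816 - 2426) = 14662 - 1851*11390 = 14662 - 21082890 = -21068228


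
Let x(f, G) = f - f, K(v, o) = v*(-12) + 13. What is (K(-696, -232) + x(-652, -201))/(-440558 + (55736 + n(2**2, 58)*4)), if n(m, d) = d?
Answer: -1673/76918 ≈ -0.021750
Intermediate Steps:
K(v, o) = 13 - 12*v (K(v, o) = -12*v + 13 = 13 - 12*v)
x(f, G) = 0
(K(-696, -232) + x(-652, -201))/(-440558 + (55736 + n(2**2, 58)*4)) = ((13 - 12*(-696)) + 0)/(-440558 + (55736 + 58*4)) = ((13 + 8352) + 0)/(-440558 + (55736 + 232)) = (8365 + 0)/(-440558 + 55968) = 8365/(-384590) = 8365*(-1/384590) = -1673/76918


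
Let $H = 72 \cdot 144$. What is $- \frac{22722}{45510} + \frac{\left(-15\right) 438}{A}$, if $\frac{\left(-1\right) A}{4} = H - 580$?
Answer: $- \frac{49217587}{148483960} \approx -0.33147$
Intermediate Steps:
$H = 10368$
$A = -39152$ ($A = - 4 \left(10368 - 580\right) = \left(-4\right) 9788 = -39152$)
$- \frac{22722}{45510} + \frac{\left(-15\right) 438}{A} = - \frac{22722}{45510} + \frac{\left(-15\right) 438}{-39152} = \left(-22722\right) \frac{1}{45510} - - \frac{3285}{19576} = - \frac{3787}{7585} + \frac{3285}{19576} = - \frac{49217587}{148483960}$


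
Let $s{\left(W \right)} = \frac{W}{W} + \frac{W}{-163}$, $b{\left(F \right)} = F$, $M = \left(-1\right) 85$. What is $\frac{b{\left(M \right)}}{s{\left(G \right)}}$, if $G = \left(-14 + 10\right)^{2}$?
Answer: $- \frac{13855}{147} \approx -94.252$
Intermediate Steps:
$M = -85$
$G = 16$ ($G = \left(-4\right)^{2} = 16$)
$s{\left(W \right)} = 1 - \frac{W}{163}$ ($s{\left(W \right)} = 1 + W \left(- \frac{1}{163}\right) = 1 - \frac{W}{163}$)
$\frac{b{\left(M \right)}}{s{\left(G \right)}} = - \frac{85}{1 - \frac{16}{163}} = - \frac{85}{\frac{147}{163}} = \left(-85\right) \frac{163}{147} = - \frac{13855}{147}$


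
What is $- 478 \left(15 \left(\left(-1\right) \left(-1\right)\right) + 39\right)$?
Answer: $-25812$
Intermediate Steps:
$- 478 \left(15 \left(\left(-1\right) \left(-1\right)\right) + 39\right) = - 478 \left(15 \cdot 1 + 39\right) = - 478 \left(15 + 39\right) = \left(-478\right) 54 = -25812$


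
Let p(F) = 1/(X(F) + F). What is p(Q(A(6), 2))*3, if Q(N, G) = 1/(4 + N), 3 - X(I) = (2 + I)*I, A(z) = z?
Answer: 300/289 ≈ 1.0381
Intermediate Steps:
X(I) = 3 - I*(2 + I) (X(I) = 3 - (2 + I)*I = 3 - I*(2 + I))
p(F) = 1/(3 - F - F**2) (p(F) = 1/((3 - F**2 - 2*F) + F) = 1/(3 - F - F**2))
p(Q(A(6), 2))*3 = -1/(-3 + 1/(4 + 6) + (1/(4 + 6))**2)*3 = -1/(-3 + 1/10 + (1/10)**2)*3 = -1/(-3 + 1/10 + 1/100)*3 = -1/(-289/100)*3 = -1*(-100/289)*3 = (100/289)*3 = 300/289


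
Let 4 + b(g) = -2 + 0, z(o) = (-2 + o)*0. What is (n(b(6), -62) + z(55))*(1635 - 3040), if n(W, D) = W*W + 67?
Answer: -144715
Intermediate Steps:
z(o) = 0
b(g) = -6 (b(g) = -4 + (-2 + 0) = -4 - 2 = -6)
n(W, D) = 67 + W² (n(W, D) = W² + 67 = 67 + W²)
(n(b(6), -62) + z(55))*(1635 - 3040) = ((67 + (-6)²) + 0)*(1635 - 3040) = ((67 + 36) + 0)*(-1405) = (103 + 0)*(-1405) = 103*(-1405) = -144715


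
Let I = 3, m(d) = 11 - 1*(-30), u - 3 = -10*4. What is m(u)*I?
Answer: 123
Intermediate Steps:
u = -37 (u = 3 - 10*4 = 3 - 40 = -37)
m(d) = 41 (m(d) = 11 + 30 = 41)
m(u)*I = 41*3 = 123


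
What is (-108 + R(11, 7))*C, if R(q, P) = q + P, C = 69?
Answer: -6210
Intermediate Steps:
R(q, P) = P + q
(-108 + R(11, 7))*C = (-108 + (7 + 11))*69 = (-108 + 18)*69 = -90*69 = -6210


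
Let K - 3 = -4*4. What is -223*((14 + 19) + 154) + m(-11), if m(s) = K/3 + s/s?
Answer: -125113/3 ≈ -41704.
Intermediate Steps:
K = -13 (K = 3 - 4*4 = 3 - 16 = -13)
m(s) = -10/3 (m(s) = -13/3 + s/s = -13*⅓ + 1 = -13/3 + 1 = -10/3)
-223*((14 + 19) + 154) + m(-11) = -223*((14 + 19) + 154) - 10/3 = -223*(33 + 154) - 10/3 = -223*187 - 10/3 = -41701 - 10/3 = -125113/3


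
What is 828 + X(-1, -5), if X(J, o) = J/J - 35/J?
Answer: 864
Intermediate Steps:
X(J, o) = 1 - 35/J
828 + X(-1, -5) = 828 + (-35 - 1)/(-1) = 828 - 1*(-36) = 828 + 36 = 864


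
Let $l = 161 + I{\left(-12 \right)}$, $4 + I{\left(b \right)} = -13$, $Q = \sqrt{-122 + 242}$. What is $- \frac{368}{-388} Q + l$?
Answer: $144 + \frac{184 \sqrt{30}}{97} \approx 154.39$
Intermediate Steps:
$Q = 2 \sqrt{30}$ ($Q = \sqrt{120} = 2 \sqrt{30} \approx 10.954$)
$I{\left(b \right)} = -17$ ($I{\left(b \right)} = -4 - 13 = -17$)
$l = 144$ ($l = 161 - 17 = 144$)
$- \frac{368}{-388} Q + l = - \frac{368}{-388} \cdot 2 \sqrt{30} + 144 = \left(-368\right) \left(- \frac{1}{388}\right) 2 \sqrt{30} + 144 = \frac{92 \cdot 2 \sqrt{30}}{97} + 144 = \frac{184 \sqrt{30}}{97} + 144 = 144 + \frac{184 \sqrt{30}}{97}$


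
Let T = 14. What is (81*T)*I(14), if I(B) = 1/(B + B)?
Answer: 81/2 ≈ 40.500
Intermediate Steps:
I(B) = 1/(2*B)
(81*T)*I(14) = (81*14)*((½)/14) = 1134*((½)*(1/14)) = 1134*(1/28) = 81/2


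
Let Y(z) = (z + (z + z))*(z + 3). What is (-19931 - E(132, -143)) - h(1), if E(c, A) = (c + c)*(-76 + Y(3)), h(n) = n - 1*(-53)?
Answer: -14177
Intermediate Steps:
h(n) = 53 + n (h(n) = n + 53 = 53 + n)
Y(z) = 3*z*(3 + z) (Y(z) = (z + 2*z)*(3 + z) = (3*z)*(3 + z) = 3*z*(3 + z))
E(c, A) = -44*c (E(c, A) = (c + c)*(-76 + 3*3*(3 + 3)) = (2*c)*(-76 + 3*3*6) = (2*c)*(-76 + 54) = (2*c)*(-22) = -44*c)
(-19931 - E(132, -143)) - h(1) = (-19931 - (-44)*132) - (53 + 1) = (-19931 - 1*(-5808)) - 1*54 = (-19931 + 5808) - 54 = -14123 - 54 = -14177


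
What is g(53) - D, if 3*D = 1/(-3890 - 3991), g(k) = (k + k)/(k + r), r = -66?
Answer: -2506145/307359 ≈ -8.1538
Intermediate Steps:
g(k) = 2*k/(-66 + k) (g(k) = (k + k)/(k - 66) = (2*k)/(-66 + k) = 2*k/(-66 + k))
D = -1/23643 (D = 1/(3*(-3890 - 3991)) = (⅓)/(-7881) = (⅓)*(-1/7881) = -1/23643 ≈ -4.2296e-5)
g(53) - D = 2*53/(-66 + 53) - 1*(-1/23643) = 2*53/(-13) + 1/23643 = 2*53*(-1/13) + 1/23643 = -106/13 + 1/23643 = -2506145/307359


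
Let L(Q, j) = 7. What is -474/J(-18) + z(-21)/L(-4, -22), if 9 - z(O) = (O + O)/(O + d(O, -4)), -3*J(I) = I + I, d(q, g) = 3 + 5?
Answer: -7039/182 ≈ -38.676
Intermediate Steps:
d(q, g) = 8
J(I) = -2*I/3 (J(I) = -(I + I)/3 = -2*I/3)
z(O) = 9 - 2*O/(8 + O) (z(O) = 9 - (O + O)/(O + 8) = 9 - 2*O/(8 + O))
-474/J(-18) + z(-21)/L(-4, -22) = -474/((-⅔*(-18))) + ((72 + 7*(-21))/(8 - 21))/7 = -474/12 + ((72 - 147)/(-13))*(⅐) = -474*1/12 - 1/13*(-75)*(⅐) = -79/2 + (75/13)*(⅐) = -79/2 + 75/91 = -7039/182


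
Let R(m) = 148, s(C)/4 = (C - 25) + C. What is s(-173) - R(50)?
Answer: -1632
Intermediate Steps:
s(C) = -100 + 8*C (s(C) = 4*((C - 25) + C) = 4*((-25 + C) + C) = 4*(-25 + 2*C) = -100 + 8*C)
s(-173) - R(50) = (-100 + 8*(-173)) - 1*148 = (-100 - 1384) - 148 = -1484 - 148 = -1632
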